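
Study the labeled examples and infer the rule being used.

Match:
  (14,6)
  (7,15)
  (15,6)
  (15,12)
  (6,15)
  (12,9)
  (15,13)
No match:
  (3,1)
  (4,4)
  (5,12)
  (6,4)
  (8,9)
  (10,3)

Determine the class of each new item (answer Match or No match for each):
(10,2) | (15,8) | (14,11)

No match, Match, Match

The rule appears to be: sum ≥ 20.
(10,2): 10+2 = 12 — does not satisfy this, so No match. (15,8): 15+8 = 23 — passes, so Match. (14,11): 14+11 = 25 — passes, so Match.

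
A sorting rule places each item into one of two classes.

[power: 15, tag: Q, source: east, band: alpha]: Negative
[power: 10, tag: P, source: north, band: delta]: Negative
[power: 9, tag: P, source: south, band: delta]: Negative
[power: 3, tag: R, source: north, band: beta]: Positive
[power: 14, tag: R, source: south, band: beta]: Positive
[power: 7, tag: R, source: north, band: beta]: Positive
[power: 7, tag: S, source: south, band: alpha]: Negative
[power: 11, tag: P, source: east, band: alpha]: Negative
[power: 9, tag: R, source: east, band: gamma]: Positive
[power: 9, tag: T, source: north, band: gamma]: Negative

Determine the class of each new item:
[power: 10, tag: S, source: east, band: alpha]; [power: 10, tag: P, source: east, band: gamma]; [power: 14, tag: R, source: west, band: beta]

Negative, Negative, Positive

The rule appears to be: tag is R.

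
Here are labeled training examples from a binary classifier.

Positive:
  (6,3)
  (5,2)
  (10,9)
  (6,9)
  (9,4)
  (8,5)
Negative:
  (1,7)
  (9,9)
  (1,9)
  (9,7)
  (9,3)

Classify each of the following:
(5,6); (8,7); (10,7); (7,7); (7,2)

Positive, Positive, Positive, Negative, Positive

Every 'Positive' example satisfies: sum is odd. None of the 'Negative' examples do.
(5,6) — 5+6 = 11, hence Positive.
(8,7) — 8+7 = 15, hence Positive.
(10,7) — 10+7 = 17, hence Positive.
(7,7) — 7+7 = 14, hence Negative.
(7,2) — 7+2 = 9, hence Positive.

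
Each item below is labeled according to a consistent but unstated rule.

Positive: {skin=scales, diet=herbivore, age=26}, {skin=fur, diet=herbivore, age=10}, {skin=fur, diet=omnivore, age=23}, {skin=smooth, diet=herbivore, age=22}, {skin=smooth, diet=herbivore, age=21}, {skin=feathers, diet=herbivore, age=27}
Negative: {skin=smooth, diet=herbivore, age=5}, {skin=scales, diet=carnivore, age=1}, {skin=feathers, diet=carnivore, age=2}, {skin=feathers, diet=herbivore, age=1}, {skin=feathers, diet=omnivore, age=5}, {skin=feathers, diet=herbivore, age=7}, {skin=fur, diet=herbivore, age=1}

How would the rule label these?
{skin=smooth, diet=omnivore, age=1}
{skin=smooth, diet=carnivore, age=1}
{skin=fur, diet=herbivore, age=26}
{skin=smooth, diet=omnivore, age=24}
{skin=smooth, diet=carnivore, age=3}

Negative, Negative, Positive, Positive, Negative

A rule that fits every label: age ≥ 10 — true of each 'Positive' example, false of each 'Negative' one.
{skin=smooth, diet=omnivore, age=1}: age = 1 — does not pass, so Negative.
{skin=smooth, diet=carnivore, age=1}: age = 1 — does not pass, so Negative.
{skin=fur, diet=herbivore, age=26}: age = 26 — checks out, so Positive.
{skin=smooth, diet=omnivore, age=24}: age = 24 — checks out, so Positive.
{skin=smooth, diet=carnivore, age=3}: age = 3 — does not pass, so Negative.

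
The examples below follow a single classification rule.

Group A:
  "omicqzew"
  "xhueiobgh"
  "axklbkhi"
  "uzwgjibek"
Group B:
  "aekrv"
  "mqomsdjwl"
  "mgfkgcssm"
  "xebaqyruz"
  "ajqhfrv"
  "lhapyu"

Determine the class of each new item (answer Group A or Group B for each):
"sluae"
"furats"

Group B, Group B

Comparing the two groups points to one rule — contains 'i'.
Group B: "sluae", since no 'i'. Group B: "furats", since no 'i'.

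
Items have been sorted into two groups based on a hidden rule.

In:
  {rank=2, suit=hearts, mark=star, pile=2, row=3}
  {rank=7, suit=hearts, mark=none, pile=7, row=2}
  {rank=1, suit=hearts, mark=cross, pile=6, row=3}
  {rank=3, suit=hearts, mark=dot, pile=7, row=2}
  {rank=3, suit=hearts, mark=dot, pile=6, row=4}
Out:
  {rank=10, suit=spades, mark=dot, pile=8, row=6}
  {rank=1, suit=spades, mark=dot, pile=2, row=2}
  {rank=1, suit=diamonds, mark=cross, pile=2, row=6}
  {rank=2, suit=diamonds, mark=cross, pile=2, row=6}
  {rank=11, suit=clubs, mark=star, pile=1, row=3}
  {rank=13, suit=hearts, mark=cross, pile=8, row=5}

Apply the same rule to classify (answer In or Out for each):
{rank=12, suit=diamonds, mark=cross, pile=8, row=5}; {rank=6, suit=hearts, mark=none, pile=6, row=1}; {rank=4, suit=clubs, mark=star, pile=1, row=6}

Out, In, Out

The rule appears to be: suit is hearts AND row ≤ 4.
{rank=12, suit=diamonds, mark=cross, pile=8, row=5}: suit is diamonds, row = 5 — fails the rule, so Out. {rank=6, suit=hearts, mark=none, pile=6, row=1}: suit is hearts, row = 1 — checks out, so In. {rank=4, suit=clubs, mark=star, pile=1, row=6}: suit is clubs, row = 6 — fails the rule, so Out.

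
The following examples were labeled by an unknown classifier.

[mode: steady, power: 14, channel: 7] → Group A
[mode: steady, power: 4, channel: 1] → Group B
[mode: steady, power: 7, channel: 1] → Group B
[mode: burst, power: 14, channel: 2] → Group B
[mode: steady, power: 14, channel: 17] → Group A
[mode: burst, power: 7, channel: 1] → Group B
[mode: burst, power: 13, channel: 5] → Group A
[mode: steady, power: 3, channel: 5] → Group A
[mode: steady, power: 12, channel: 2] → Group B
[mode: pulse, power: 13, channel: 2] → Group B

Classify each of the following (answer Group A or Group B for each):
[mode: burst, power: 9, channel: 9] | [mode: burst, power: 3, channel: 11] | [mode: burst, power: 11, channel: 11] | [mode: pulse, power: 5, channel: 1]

The pattern is that an item is 'Group A' exactly when: channel ≥ 5.
[mode: burst, power: 9, channel: 9]: Group A (channel = 9).
[mode: burst, power: 3, channel: 11]: Group A (channel = 11).
[mode: burst, power: 11, channel: 11]: Group A (channel = 11).
[mode: pulse, power: 5, channel: 1]: Group B (channel = 1).

Group A, Group A, Group A, Group B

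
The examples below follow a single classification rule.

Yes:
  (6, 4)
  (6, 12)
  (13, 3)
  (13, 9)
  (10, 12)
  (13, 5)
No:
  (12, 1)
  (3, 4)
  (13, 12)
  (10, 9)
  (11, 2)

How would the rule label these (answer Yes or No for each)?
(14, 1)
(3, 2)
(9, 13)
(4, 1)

No, No, Yes, No

Checking candidate rules against both groups, what survives is: sum is even.
(14, 1): No (14+1 = 15).
(3, 2): No (3+2 = 5).
(9, 13): Yes (9+13 = 22).
(4, 1): No (4+1 = 5).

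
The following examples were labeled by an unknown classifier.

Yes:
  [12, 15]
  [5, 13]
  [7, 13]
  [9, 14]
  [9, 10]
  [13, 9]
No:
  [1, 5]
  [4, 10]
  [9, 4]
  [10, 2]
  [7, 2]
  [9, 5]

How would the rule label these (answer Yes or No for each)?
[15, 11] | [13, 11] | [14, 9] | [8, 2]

One predicate separates the groups cleanly: sum ≥ 18.
Yes: [15, 11], since 15+11 = 26.
Yes: [13, 11], since 13+11 = 24.
Yes: [14, 9], since 14+9 = 23.
No: [8, 2], since 8+2 = 10.

Yes, Yes, Yes, No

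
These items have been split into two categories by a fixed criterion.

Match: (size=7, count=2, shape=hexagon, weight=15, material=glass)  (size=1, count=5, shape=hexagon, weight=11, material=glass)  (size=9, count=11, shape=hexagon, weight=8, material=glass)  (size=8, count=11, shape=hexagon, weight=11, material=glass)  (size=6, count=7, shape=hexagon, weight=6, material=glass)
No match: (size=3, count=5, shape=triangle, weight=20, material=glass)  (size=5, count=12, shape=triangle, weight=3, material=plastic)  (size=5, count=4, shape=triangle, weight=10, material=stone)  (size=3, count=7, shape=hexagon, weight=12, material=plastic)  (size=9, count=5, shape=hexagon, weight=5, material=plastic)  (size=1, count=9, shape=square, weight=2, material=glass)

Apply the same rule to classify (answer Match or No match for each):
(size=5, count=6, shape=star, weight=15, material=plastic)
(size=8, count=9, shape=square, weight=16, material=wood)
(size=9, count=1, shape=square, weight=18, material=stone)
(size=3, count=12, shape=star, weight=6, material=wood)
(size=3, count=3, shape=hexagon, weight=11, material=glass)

'Match' ⟺ material is glass AND shape is hexagon.

No match, No match, No match, No match, Match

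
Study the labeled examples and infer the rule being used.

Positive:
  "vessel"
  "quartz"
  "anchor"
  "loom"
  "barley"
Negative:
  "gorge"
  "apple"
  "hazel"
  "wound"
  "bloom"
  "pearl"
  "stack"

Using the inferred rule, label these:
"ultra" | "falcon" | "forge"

Checking candidate rules against both groups, what survives is: even length.
Negative: "ultra", since length 5.
Positive: "falcon", since length 6.
Negative: "forge", since length 5.

Negative, Positive, Negative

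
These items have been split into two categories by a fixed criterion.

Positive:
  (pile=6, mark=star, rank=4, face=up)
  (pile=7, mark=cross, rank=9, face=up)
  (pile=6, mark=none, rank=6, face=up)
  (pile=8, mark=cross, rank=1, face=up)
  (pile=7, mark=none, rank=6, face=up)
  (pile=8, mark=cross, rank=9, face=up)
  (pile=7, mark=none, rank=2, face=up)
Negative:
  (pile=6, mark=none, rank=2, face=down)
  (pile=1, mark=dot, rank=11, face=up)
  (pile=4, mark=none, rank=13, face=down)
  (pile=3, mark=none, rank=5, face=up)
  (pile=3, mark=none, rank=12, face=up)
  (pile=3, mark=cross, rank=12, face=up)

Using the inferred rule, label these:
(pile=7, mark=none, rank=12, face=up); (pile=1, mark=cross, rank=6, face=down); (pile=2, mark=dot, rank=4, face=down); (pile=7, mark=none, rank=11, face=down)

Positive, Negative, Negative, Negative

Rule: face is up AND pile ≥ 4. This holds for each 'Positive' example and fails for each 'Negative' one.
(pile=7, mark=none, rank=12, face=up) → face is up, pile = 7 → Positive. (pile=1, mark=cross, rank=6, face=down) → face is down, pile = 1 → Negative. (pile=2, mark=dot, rank=4, face=down) → face is down, pile = 2 → Negative. (pile=7, mark=none, rank=11, face=down) → face is down, pile = 7 → Negative.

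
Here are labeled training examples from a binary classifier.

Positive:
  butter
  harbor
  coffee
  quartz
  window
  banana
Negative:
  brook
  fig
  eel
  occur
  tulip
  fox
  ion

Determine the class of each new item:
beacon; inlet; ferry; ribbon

Rule: even length. This holds for each 'Positive' example and fails for each 'Negative' one.

Positive, Negative, Negative, Positive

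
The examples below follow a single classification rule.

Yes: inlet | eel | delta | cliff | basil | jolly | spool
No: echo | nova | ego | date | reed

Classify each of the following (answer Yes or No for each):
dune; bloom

No, Yes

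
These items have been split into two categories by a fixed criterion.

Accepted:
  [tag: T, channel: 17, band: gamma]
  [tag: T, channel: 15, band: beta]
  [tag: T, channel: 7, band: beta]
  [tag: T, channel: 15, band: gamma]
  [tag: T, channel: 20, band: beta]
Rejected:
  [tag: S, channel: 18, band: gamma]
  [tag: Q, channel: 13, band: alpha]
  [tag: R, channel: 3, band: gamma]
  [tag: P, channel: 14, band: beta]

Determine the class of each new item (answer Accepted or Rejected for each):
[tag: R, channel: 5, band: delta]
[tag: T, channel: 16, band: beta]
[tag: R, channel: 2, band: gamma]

Rejected, Accepted, Rejected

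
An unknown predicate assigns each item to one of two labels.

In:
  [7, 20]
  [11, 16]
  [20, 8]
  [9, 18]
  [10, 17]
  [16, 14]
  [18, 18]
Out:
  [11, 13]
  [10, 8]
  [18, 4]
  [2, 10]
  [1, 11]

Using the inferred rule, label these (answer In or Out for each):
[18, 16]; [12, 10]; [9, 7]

In, Out, Out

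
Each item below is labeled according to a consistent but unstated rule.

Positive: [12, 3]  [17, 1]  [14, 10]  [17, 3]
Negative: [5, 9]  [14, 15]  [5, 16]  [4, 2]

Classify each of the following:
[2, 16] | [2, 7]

A rule that fits every label: first > second AND sum ≥ 14 — true of each 'Positive' example, false of each 'Negative' one.

Negative, Negative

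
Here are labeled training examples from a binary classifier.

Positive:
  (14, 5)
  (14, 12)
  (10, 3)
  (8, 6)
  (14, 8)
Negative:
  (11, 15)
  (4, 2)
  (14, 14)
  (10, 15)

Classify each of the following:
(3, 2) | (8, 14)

Negative, Negative

Rule: first > second AND sum ≥ 13. This holds for each 'Positive' example and fails for each 'Negative' one.
(3, 2): Negative (3 > 2, 3+2 = 5). (8, 14): Negative (8 < 14, 8+14 = 22).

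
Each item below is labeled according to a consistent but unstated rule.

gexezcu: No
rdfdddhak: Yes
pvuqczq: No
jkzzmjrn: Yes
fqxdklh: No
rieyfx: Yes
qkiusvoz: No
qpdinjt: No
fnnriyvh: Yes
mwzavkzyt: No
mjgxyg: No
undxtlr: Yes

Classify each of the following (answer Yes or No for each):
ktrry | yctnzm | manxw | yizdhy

The classifier is using: contains 'r'.
ktrry: has 'r' — has this property, so Yes. yctnzm: no 'r' — lacks this property, so No. manxw: no 'r' — lacks this property, so No. yizdhy: no 'r' — lacks this property, so No.

Yes, No, No, No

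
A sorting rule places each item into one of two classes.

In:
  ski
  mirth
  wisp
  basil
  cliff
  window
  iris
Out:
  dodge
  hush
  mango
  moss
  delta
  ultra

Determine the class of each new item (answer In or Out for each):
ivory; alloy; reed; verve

Comparing the two groups points to one rule — contains 'i'.
ivory — has 'i', hence In.
alloy — no 'i', hence Out.
reed — no 'i', hence Out.
verve — no 'i', hence Out.

In, Out, Out, Out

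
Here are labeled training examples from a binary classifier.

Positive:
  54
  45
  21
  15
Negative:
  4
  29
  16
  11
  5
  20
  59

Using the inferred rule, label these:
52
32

Negative, Negative

The pattern is that an item is 'Positive' exactly when: multiple of 3.
52 → 52 = 3·17 + 1 → Negative.
32 → 32 = 3·10 + 2 → Negative.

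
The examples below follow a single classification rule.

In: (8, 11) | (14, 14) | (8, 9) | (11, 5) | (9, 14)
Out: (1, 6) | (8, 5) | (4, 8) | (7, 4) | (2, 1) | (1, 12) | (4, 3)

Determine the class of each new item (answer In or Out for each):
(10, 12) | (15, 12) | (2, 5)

In, In, Out

One predicate separates the groups cleanly: sum ≥ 16.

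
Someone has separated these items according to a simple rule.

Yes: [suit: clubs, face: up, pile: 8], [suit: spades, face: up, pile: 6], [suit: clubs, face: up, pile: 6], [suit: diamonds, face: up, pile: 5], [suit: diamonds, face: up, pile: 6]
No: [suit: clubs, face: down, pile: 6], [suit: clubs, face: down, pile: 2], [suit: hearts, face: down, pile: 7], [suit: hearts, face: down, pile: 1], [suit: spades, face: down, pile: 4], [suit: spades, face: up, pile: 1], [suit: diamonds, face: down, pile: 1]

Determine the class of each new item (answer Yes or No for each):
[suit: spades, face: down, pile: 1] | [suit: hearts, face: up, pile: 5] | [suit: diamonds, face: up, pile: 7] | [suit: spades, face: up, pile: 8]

No, Yes, Yes, Yes

The rule appears to be: face is up AND pile ≥ 2.
[suit: spades, face: down, pile: 1]: No (face is down, pile = 1).
[suit: hearts, face: up, pile: 5]: Yes (face is up, pile = 5).
[suit: diamonds, face: up, pile: 7]: Yes (face is up, pile = 7).
[suit: spades, face: up, pile: 8]: Yes (face is up, pile = 8).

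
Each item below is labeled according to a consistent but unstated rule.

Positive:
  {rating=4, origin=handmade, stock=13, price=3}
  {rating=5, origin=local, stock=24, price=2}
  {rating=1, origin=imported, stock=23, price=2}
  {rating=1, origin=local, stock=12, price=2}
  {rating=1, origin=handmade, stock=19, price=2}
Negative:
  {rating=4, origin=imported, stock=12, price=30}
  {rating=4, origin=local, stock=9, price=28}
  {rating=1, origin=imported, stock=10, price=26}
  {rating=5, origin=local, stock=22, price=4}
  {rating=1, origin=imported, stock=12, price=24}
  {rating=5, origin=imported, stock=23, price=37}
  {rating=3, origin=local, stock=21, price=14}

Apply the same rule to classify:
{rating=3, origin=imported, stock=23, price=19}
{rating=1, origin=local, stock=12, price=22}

The distinguishing property — price ≤ 3 — holds for all the 'Positive' cases and none of the 'Negative' cases.
{rating=3, origin=imported, stock=23, price=19}: Negative (price = 19). {rating=1, origin=local, stock=12, price=22}: Negative (price = 22).

Negative, Negative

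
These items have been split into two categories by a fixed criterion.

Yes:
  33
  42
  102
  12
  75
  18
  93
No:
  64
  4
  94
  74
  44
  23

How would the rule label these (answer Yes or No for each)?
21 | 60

Yes, Yes

The classifier is using: multiple of 3.
21: 21 = 3·7 — matches, so Yes.
60: 60 = 3·20 — matches, so Yes.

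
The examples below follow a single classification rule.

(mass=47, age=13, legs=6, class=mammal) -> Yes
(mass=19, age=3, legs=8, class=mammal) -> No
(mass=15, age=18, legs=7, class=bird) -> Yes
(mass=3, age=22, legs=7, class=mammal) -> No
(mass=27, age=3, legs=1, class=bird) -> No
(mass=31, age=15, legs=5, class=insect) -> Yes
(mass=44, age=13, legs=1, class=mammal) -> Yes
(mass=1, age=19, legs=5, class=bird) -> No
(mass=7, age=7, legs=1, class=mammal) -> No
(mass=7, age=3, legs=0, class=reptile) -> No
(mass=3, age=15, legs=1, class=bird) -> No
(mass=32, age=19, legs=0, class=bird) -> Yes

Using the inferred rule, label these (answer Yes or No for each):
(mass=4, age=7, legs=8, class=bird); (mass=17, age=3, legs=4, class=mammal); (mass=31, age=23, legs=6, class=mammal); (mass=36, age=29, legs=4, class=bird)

No, No, Yes, Yes

The distinguishing property — age ≥ 13 AND mass ≥ 7 — holds for all the 'Yes' cases and none of the 'No' cases.
(mass=4, age=7, legs=8, class=bird): No (age = 7, mass = 4).
(mass=17, age=3, legs=4, class=mammal): No (age = 3, mass = 17).
(mass=31, age=23, legs=6, class=mammal): Yes (age = 23, mass = 31).
(mass=36, age=29, legs=4, class=bird): Yes (age = 29, mass = 36).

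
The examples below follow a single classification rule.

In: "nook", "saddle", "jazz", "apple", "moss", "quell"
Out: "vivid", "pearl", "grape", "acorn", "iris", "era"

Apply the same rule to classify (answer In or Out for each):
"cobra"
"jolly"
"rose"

Every 'In' example satisfies: has a double letter. None of the 'Out' examples do.
Out: "cobra", since no doubled letter.
In: "jolly", since 'll' doubled.
Out: "rose", since no doubled letter.

Out, In, Out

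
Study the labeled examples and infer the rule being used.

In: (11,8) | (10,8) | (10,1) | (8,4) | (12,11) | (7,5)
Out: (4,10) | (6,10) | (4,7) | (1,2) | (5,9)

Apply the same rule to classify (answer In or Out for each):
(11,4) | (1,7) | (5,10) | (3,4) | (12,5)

In, Out, Out, Out, In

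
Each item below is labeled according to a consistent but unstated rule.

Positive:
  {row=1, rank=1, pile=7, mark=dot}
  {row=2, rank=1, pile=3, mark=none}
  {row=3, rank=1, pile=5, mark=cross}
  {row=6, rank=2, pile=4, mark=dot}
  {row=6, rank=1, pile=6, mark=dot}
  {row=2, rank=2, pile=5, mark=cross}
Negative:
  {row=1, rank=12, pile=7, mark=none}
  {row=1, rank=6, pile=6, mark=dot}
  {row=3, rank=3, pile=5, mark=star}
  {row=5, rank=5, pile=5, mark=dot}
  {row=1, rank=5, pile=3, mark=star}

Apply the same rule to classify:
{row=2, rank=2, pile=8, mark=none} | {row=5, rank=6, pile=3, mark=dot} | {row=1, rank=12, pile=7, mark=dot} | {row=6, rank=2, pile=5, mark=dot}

Positive, Negative, Negative, Positive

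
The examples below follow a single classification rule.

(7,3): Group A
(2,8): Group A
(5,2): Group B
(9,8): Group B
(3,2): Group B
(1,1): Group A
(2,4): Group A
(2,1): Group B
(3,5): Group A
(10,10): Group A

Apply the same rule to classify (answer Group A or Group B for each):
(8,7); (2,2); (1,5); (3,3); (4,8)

Group B, Group A, Group A, Group A, Group A

The pattern is that an item is 'Group A' exactly when: sum is even.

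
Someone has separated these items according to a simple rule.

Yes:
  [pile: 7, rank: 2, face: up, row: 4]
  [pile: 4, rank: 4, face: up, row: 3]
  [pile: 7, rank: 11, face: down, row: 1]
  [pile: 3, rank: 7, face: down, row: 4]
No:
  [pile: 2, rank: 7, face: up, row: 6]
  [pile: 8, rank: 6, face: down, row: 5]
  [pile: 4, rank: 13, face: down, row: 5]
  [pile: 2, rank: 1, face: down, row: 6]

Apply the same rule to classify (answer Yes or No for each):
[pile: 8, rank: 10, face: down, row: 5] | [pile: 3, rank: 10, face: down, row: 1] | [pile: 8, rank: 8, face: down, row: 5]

No, Yes, No

The common property of the 'Yes' items is: row ≤ 4. No 'No' item has it.
[pile: 8, rank: 10, face: down, row: 5]: No (row = 5). [pile: 3, rank: 10, face: down, row: 1]: Yes (row = 1). [pile: 8, rank: 8, face: down, row: 5]: No (row = 5).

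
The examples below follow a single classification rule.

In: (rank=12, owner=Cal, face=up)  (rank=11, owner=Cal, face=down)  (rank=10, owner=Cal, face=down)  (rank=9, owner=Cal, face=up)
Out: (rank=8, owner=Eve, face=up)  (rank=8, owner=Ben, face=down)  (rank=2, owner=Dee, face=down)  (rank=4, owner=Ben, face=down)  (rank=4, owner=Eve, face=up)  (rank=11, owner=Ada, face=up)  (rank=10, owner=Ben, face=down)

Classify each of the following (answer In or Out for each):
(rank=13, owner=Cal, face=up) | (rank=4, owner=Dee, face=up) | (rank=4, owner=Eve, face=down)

Comparing the two groups points to one rule — owner is Cal.
(rank=13, owner=Cal, face=up) — owner is Cal, hence In. (rank=4, owner=Dee, face=up) — owner is Dee, hence Out. (rank=4, owner=Eve, face=down) — owner is Eve, hence Out.

In, Out, Out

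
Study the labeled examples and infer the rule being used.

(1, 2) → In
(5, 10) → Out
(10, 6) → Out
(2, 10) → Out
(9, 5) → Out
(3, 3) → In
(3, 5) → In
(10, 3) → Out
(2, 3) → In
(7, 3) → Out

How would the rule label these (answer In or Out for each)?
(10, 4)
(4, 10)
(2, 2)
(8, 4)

Out, Out, In, Out

The simplest hypothesis consistent with all the labels is: sum ≤ 8.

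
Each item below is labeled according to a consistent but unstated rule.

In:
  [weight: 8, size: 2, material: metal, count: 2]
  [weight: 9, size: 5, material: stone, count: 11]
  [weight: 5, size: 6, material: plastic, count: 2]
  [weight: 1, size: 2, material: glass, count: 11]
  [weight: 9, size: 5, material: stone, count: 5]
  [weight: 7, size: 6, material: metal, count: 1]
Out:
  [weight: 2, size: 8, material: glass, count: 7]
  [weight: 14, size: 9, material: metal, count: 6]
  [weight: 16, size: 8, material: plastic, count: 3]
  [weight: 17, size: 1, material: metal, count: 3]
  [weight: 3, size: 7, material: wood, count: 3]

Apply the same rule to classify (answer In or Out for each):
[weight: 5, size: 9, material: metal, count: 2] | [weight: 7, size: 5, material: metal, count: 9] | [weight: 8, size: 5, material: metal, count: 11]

The classifier is using: size ≥ 2 AND size ≤ 6.

Out, In, In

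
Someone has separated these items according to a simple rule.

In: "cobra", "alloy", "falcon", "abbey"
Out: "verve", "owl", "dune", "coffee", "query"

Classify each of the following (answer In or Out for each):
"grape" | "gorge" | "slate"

In, Out, In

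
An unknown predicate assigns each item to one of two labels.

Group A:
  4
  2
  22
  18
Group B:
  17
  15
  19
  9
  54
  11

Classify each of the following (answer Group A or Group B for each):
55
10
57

The rule appears to be: even AND at most 22.

Group B, Group A, Group B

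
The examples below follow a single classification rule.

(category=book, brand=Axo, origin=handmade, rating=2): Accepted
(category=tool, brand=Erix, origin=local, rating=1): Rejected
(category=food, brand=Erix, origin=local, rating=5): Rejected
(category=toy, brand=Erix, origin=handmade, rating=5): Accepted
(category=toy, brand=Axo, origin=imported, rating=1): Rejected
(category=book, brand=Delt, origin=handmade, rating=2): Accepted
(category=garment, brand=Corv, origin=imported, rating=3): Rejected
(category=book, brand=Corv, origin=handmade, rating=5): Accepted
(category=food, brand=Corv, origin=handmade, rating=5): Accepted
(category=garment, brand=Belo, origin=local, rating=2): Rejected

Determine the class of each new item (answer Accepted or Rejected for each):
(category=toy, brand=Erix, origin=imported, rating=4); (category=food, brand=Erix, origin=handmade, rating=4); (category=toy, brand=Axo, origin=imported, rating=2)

Rejected, Accepted, Rejected

Checking candidate rules against both groups, what survives is: origin is handmade.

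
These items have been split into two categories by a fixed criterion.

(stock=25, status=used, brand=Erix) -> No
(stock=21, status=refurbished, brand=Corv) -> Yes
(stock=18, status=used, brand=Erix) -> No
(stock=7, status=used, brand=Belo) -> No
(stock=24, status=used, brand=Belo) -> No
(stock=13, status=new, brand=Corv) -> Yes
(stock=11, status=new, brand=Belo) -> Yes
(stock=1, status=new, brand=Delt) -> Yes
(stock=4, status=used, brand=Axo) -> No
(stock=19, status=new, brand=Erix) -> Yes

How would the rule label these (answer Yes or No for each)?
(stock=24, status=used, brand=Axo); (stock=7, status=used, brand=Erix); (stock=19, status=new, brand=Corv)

The common property of the 'Yes' items is: status is not used. No 'No' item has it.

No, No, Yes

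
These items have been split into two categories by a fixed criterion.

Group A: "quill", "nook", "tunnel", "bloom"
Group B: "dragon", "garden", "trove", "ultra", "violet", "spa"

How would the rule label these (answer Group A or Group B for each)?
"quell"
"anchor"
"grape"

The distinguishing property — has a double letter — holds for all the 'Group A' cases and none of the 'Group B' cases.
Group A: "quell", since 'll' doubled. Group B: "anchor", since no doubled letter. Group B: "grape", since no doubled letter.

Group A, Group B, Group B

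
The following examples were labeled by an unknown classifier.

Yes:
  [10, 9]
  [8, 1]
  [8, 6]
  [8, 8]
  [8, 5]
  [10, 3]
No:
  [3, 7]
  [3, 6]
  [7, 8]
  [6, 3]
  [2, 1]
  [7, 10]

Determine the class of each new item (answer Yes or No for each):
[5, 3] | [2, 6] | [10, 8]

The classifier is using: first ≥ 8.
No: [5, 3], since first 5. No: [2, 6], since first 2. Yes: [10, 8], since first 10.

No, No, Yes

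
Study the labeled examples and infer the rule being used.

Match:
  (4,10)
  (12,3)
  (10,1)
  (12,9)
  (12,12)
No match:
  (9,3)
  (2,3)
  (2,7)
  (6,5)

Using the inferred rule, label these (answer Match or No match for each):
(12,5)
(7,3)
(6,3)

The rule appears to be: max ≥ 10.

Match, No match, No match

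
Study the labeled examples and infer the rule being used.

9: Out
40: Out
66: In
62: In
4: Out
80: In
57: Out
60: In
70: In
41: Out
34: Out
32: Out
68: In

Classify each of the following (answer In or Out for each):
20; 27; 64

Out, Out, In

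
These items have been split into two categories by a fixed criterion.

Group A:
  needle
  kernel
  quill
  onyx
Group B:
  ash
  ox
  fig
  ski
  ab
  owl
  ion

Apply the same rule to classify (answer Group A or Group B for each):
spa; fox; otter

The pattern is that an item is 'Group A' exactly when: length ≥ 4.
spa: length 3, does not satisfy this → Group B. fox: length 3, does not satisfy this → Group B. otter: length 5, checks out → Group A.

Group B, Group B, Group A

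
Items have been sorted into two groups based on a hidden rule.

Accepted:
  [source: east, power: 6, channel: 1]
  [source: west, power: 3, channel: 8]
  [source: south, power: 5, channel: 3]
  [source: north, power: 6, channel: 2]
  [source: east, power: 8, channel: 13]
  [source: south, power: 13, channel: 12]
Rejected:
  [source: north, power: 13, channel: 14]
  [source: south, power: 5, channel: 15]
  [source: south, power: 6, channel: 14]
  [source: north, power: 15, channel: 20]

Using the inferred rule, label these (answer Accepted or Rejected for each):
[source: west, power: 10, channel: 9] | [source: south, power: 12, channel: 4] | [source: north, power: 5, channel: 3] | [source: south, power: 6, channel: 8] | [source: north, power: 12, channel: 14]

Accepted, Accepted, Accepted, Accepted, Rejected

The rule appears to be: channel ≤ 13.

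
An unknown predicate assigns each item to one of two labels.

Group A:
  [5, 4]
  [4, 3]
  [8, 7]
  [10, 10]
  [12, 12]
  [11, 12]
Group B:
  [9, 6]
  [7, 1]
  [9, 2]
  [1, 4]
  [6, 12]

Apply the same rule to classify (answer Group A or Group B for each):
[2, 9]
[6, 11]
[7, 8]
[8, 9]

Group B, Group B, Group A, Group A

The common property of the 'Group A' items is: |first − second| ≤ 1. No 'Group B' item has it.
Group B: [2, 9], since |2−9| = 7.
Group B: [6, 11], since |6−11| = 5.
Group A: [7, 8], since |7−8| = 1.
Group A: [8, 9], since |8−9| = 1.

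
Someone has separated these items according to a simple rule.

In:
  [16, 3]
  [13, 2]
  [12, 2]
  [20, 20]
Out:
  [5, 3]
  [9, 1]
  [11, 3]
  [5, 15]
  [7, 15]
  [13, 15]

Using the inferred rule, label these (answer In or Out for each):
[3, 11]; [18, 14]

A rule that fits every label: product is even — true of each 'In' example, false of each 'Out' one.
[3, 11]: Out (3·11 = 33).
[18, 14]: In (18·14 = 252).

Out, In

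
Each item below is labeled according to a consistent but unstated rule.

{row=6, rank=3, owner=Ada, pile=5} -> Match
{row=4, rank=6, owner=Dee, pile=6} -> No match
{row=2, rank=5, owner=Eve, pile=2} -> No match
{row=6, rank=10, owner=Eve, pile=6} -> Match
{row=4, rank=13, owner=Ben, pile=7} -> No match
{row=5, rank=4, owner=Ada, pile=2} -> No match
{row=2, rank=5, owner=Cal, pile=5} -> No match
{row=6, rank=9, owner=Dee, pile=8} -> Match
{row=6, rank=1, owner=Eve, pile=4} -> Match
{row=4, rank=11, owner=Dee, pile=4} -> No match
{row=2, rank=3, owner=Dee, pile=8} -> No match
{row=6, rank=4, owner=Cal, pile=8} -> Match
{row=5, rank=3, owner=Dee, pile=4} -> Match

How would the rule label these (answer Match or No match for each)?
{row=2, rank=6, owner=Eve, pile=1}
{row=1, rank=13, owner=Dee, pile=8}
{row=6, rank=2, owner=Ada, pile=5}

No match, No match, Match

Every 'Match' example satisfies: pile ≥ 4 AND row ≥ 5. None of the 'No match' examples do.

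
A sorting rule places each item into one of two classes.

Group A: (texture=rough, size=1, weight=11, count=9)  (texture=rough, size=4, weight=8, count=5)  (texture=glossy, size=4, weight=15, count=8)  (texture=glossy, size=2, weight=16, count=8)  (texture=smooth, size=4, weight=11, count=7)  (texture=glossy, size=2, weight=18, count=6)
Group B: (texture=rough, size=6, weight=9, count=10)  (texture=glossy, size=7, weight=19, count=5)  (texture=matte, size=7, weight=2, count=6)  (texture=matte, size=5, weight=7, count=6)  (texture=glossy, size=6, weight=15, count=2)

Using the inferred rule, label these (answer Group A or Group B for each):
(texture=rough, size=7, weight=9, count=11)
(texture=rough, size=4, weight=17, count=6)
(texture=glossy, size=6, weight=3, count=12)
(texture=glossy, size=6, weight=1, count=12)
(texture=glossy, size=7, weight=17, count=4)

Group B, Group A, Group B, Group B, Group B

The rule appears to be: size ≤ 4.
(texture=rough, size=7, weight=9, count=11): size = 7, does not satisfy this → Group B. (texture=rough, size=4, weight=17, count=6): size = 4, checks out → Group A. (texture=glossy, size=6, weight=3, count=12): size = 6, does not satisfy this → Group B. (texture=glossy, size=6, weight=1, count=12): size = 6, does not satisfy this → Group B. (texture=glossy, size=7, weight=17, count=4): size = 7, does not satisfy this → Group B.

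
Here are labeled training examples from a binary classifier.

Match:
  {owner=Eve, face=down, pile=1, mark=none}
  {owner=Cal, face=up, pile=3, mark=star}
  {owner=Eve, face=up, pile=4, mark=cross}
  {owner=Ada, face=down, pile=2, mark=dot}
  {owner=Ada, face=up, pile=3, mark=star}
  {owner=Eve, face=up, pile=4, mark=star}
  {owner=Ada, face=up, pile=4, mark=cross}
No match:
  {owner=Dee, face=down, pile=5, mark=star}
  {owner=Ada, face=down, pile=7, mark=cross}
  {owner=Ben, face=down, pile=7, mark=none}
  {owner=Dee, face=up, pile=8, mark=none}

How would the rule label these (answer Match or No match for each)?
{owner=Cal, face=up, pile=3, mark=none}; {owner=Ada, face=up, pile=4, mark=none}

Match, Match

The rule appears to be: pile ≤ 4.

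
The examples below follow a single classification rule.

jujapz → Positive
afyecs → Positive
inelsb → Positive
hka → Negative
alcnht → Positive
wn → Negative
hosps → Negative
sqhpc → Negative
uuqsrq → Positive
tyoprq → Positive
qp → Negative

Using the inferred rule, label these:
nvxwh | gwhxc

Negative, Negative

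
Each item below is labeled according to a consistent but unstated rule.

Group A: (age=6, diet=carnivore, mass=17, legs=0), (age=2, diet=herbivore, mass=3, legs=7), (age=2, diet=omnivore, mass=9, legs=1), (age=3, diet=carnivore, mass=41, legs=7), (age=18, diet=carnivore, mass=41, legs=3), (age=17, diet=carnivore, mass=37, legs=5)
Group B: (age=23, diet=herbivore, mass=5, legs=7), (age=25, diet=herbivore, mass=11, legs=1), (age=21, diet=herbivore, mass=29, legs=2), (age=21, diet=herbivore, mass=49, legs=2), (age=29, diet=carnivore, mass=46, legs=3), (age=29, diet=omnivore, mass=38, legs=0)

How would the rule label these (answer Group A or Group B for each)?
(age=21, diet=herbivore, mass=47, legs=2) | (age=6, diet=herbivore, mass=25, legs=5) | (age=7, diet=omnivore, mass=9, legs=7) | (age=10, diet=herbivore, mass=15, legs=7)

The classifier is using: age ≤ 18.
(age=21, diet=herbivore, mass=47, legs=2): Group B (age = 21). (age=6, diet=herbivore, mass=25, legs=5): Group A (age = 6). (age=7, diet=omnivore, mass=9, legs=7): Group A (age = 7). (age=10, diet=herbivore, mass=15, legs=7): Group A (age = 10).

Group B, Group A, Group A, Group A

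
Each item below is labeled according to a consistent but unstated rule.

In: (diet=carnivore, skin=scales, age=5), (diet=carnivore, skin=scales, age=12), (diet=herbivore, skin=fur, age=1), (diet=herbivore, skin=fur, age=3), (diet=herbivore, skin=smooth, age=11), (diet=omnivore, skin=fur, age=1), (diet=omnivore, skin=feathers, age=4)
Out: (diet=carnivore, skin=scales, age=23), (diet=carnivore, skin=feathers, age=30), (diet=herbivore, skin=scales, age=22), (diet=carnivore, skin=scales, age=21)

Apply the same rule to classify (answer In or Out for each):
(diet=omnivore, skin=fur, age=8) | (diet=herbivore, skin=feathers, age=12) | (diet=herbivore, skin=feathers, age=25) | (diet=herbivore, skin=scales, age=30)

In, In, Out, Out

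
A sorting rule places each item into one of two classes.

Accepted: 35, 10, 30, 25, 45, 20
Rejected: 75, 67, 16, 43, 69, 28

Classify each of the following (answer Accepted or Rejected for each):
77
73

Rejected, Rejected

The simplest hypothesis consistent with all the labels is: multiple of 5 AND at most 45.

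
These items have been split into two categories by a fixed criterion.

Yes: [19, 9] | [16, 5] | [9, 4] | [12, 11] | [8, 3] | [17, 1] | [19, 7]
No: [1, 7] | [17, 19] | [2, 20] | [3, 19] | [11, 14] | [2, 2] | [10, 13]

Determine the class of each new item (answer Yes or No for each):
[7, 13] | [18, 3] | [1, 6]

No, Yes, No

Looking at the examples, the only property every 'Yes' case has and every 'No' case lacks is: first > second.
[7, 13]: 7 < 13, fails the rule → No.
[18, 3]: 18 > 3, meets the rule → Yes.
[1, 6]: 1 < 6, fails the rule → No.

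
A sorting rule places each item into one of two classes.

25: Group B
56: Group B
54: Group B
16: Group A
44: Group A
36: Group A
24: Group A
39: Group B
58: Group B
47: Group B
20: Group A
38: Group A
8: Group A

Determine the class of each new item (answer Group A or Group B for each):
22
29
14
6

A rule that fits every label: even AND at most 44 — true of each 'Group A' example, false of each 'Group B' one.
22: Group A (22 is even, 22 ≤ 44). 29: Group B (29 is odd, 29 ≤ 44). 14: Group A (14 is even, 14 ≤ 44). 6: Group A (6 is even, 6 ≤ 44).

Group A, Group B, Group A, Group A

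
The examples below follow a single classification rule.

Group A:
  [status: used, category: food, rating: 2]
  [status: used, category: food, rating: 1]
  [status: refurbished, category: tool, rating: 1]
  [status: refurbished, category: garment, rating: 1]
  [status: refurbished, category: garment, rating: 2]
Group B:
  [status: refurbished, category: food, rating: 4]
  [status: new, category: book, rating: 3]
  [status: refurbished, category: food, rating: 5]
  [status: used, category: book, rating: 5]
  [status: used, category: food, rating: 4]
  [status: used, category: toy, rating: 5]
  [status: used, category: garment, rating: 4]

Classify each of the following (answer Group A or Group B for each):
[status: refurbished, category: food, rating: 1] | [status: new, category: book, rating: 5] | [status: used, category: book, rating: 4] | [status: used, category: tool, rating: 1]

Group A, Group B, Group B, Group A

The pattern is that an item is 'Group A' exactly when: rating ≤ 2.
[status: refurbished, category: food, rating: 1]: rating = 1, matches → Group A. [status: new, category: book, rating: 5]: rating = 5, fails this test → Group B. [status: used, category: book, rating: 4]: rating = 4, fails this test → Group B. [status: used, category: tool, rating: 1]: rating = 1, matches → Group A.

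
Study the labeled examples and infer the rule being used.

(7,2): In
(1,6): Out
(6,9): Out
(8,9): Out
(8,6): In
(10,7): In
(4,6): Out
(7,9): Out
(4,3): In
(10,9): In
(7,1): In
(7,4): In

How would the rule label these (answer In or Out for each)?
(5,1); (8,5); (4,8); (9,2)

In, In, Out, In

'In' ⟺ first > second.
(5,1) → 5 > 1 → In.
(8,5) → 8 > 5 → In.
(4,8) → 4 < 8 → Out.
(9,2) → 9 > 2 → In.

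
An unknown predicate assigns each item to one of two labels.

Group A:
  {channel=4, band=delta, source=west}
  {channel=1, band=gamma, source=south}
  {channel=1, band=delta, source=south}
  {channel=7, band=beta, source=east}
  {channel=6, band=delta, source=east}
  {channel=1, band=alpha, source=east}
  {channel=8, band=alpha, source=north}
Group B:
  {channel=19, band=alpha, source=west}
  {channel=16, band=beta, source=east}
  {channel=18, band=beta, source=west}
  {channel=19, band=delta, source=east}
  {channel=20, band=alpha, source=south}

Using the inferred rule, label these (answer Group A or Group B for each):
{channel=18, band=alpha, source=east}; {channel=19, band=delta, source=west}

Group B, Group B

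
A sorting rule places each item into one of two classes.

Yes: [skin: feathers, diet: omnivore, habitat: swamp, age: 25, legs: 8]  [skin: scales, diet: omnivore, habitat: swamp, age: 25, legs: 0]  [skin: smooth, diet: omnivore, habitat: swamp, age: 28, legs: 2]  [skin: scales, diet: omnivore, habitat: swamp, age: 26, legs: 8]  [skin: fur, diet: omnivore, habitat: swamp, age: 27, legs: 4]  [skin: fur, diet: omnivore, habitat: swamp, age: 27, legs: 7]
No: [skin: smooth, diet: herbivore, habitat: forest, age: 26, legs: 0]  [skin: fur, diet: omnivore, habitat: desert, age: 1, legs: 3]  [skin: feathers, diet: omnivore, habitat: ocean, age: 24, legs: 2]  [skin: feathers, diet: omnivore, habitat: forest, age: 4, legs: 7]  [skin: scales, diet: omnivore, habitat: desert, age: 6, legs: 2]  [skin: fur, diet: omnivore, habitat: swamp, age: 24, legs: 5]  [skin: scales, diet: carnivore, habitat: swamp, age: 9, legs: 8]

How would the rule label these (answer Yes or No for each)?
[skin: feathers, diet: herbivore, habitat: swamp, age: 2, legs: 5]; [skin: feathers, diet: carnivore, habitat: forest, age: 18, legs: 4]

Rule: diet is omnivore AND age ≥ 25. This holds for each 'Yes' example and fails for each 'No' one.
No: [skin: feathers, diet: herbivore, habitat: swamp, age: 2, legs: 5], since diet is herbivore, age = 2. No: [skin: feathers, diet: carnivore, habitat: forest, age: 18, legs: 4], since diet is carnivore, age = 18.

No, No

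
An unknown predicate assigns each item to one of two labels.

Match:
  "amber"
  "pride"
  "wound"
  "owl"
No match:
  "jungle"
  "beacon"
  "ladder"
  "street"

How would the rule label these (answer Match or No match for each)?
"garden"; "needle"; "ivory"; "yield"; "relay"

The rule appears to be: odd length.

No match, No match, Match, Match, Match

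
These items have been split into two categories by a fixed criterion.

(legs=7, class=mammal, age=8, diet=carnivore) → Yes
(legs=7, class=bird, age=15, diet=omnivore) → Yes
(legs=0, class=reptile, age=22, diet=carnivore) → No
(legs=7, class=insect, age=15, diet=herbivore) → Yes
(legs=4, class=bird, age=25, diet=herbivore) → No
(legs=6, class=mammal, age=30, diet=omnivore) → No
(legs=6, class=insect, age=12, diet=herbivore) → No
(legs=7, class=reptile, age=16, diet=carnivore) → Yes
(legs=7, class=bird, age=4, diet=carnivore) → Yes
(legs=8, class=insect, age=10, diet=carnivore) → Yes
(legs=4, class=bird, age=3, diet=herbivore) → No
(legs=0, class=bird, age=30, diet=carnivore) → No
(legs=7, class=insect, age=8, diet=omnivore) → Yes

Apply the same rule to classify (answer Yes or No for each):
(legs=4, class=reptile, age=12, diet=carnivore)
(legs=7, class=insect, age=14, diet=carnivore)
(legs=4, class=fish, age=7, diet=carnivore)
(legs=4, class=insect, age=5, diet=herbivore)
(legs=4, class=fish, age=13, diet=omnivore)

A rule that fits every label: legs ≥ 7 — true of each 'Yes' example, false of each 'No' one.
(legs=4, class=reptile, age=12, diet=carnivore): legs = 4 — doesn't match, so No.
(legs=7, class=insect, age=14, diet=carnivore): legs = 7 — has this property, so Yes.
(legs=4, class=fish, age=7, diet=carnivore): legs = 4 — doesn't match, so No.
(legs=4, class=insect, age=5, diet=herbivore): legs = 4 — doesn't match, so No.
(legs=4, class=fish, age=13, diet=omnivore): legs = 4 — doesn't match, so No.

No, Yes, No, No, No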